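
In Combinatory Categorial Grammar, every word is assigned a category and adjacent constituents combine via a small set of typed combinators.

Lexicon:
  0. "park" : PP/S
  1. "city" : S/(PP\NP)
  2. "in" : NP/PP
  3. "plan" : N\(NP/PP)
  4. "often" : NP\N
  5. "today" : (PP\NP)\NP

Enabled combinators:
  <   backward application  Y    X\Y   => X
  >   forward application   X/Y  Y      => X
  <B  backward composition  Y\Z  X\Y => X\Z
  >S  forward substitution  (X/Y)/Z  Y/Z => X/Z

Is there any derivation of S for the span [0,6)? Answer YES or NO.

PP/S S/(PP\NP) NP/PP N\(NP/PP) NP\N (PP\NP)\NP
CKY chart[0,6] = {PP}; S ∉ chart

NO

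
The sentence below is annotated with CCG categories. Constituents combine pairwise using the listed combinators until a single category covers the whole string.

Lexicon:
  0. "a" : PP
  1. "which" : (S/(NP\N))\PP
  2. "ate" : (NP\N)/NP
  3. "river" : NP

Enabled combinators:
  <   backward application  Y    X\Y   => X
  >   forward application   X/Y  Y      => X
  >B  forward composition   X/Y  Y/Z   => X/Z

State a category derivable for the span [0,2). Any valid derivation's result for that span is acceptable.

S/(NP\N)

[0,4] S   >
  [0,3] S/NP   >B
    [0,2] S/(NP\N)   <
      [0,1] "a" : PP
      [1,2] "which" : (S/(NP\N))\PP
    [2,3] "ate" : (NP\N)/NP
  [3,4] "river" : NP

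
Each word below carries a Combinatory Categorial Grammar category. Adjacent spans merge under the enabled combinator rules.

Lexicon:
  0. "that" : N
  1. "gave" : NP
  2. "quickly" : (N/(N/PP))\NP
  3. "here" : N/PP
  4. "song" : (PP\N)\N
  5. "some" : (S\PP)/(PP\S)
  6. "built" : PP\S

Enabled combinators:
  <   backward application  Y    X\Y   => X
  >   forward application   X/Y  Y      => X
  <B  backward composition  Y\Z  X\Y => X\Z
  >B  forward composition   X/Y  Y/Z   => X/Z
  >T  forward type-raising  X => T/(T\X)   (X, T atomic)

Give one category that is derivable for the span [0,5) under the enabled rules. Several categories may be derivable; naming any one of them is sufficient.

PP

[0,7] S   <
  [0,5] PP   >
    [0,1] PP/(PP\N)   >T
      [0,1] "that" : N
    [1,5] PP\N   <
      [1,4] N   >
        [1,3] N/(N/PP)   <
          [1,2] "gave" : NP
          [2,3] "quickly" : (N/(N/PP))\NP
        [3,4] "here" : N/PP
      [4,5] "song" : (PP\N)\N
  [5,7] S\PP   >
    [5,6] "some" : (S\PP)/(PP\S)
    [6,7] "built" : PP\S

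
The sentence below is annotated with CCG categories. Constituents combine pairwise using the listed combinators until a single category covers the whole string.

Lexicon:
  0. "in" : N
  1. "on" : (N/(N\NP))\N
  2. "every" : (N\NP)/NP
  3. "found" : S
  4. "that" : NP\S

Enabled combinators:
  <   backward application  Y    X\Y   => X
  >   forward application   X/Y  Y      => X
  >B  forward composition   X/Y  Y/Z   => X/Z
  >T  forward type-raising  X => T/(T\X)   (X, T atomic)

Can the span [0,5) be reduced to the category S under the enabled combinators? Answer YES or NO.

NO

N (N/(N\NP))\N (N\NP)/NP S NP\S
CKY chart[0,5] = {N, N/(NP\NP), N/(N\N), NP/(NP\N), PP/(PP\N), S/(S\N)}; S ∉ chart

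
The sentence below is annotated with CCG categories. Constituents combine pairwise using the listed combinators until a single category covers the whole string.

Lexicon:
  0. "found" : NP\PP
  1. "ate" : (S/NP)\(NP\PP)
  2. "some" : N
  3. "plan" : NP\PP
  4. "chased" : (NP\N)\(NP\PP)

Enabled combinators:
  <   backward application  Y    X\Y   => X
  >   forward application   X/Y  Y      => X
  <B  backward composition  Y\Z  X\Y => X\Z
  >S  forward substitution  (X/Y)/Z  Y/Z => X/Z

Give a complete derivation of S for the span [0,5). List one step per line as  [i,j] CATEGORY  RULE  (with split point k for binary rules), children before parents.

[0,1] NP\PP  lex  "found"
[1,2] (S/NP)\(NP\PP)  lex  "ate"
[0,2] S/NP  <  k=1
[2,3] N  lex  "some"
[3,4] NP\PP  lex  "plan"
[4,5] (NP\N)\(NP\PP)  lex  "chased"
[3,5] NP\N  <  k=4
[2,5] NP  <  k=3
[0,5] S  >  k=2

[0,5] S   >
  [0,2] S/NP   <
    [0,1] "found" : NP\PP
    [1,2] "ate" : (S/NP)\(NP\PP)
  [2,5] NP   <
    [2,3] "some" : N
    [3,5] NP\N   <
      [3,4] "plan" : NP\PP
      [4,5] "chased" : (NP\N)\(NP\PP)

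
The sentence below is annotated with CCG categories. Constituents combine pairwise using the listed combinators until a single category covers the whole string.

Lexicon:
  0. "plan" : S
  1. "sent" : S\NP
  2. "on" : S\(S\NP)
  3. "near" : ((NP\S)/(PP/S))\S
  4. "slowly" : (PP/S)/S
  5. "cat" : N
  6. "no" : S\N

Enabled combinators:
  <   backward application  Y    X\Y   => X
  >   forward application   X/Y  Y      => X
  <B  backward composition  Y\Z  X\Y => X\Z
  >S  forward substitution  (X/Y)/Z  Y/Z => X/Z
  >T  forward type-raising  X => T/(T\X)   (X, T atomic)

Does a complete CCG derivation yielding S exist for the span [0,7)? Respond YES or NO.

NO

S S\NP S\(S\NP) ((NP\S)/(PP/S))\S (PP/S)/S N S\N
CKY chart[0,7] = {N/(N\NP), NP, NP/(NP\NP), PP/(PP\NP), S/(S\NP)}; S ∉ chart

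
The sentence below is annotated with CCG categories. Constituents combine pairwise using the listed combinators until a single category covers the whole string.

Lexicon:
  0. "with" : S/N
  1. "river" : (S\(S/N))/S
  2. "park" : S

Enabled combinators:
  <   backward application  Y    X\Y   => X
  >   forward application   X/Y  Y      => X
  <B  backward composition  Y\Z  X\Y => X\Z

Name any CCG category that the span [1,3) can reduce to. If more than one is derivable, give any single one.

S\(S/N)

[0,3] S   <
  [0,1] "with" : S/N
  [1,3] S\(S/N)   >
    [1,2] "river" : (S\(S/N))/S
    [2,3] "park" : S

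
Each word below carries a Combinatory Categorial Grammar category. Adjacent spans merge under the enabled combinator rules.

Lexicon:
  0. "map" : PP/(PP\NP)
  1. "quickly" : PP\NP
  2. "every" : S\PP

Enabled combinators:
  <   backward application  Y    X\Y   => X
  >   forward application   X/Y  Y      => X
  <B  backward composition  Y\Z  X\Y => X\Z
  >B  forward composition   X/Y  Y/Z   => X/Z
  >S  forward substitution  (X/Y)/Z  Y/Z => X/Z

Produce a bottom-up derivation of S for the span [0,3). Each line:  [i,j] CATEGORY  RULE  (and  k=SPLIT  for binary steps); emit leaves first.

[0,1] PP/(PP\NP)  lex  "map"
[1,2] PP\NP  lex  "quickly"
[0,2] PP  >  k=1
[2,3] S\PP  lex  "every"
[0,3] S  <  k=2

[0,3] S   <
  [0,2] PP   >
    [0,1] "map" : PP/(PP\NP)
    [1,2] "quickly" : PP\NP
  [2,3] "every" : S\PP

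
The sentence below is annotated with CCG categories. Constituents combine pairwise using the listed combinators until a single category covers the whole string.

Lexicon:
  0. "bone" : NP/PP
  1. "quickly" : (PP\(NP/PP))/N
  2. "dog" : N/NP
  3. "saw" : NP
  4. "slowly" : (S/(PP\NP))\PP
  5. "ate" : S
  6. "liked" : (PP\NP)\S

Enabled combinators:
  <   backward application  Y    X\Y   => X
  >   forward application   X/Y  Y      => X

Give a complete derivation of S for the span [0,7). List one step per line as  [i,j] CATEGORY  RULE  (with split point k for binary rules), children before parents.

[0,7] S   >
  [0,5] S/(PP\NP)   <
    [0,4] PP   <
      [0,1] "bone" : NP/PP
      [1,4] PP\(NP/PP)   >
        [1,2] "quickly" : (PP\(NP/PP))/N
        [2,4] N   >
          [2,3] "dog" : N/NP
          [3,4] "saw" : NP
    [4,5] "slowly" : (S/(PP\NP))\PP
  [5,7] PP\NP   <
    [5,6] "ate" : S
    [6,7] "liked" : (PP\NP)\S

[0,1] NP/PP  lex  "bone"
[1,2] (PP\(NP/PP))/N  lex  "quickly"
[2,3] N/NP  lex  "dog"
[3,4] NP  lex  "saw"
[2,4] N  >  k=3
[1,4] PP\(NP/PP)  >  k=2
[0,4] PP  <  k=1
[4,5] (S/(PP\NP))\PP  lex  "slowly"
[0,5] S/(PP\NP)  <  k=4
[5,6] S  lex  "ate"
[6,7] (PP\NP)\S  lex  "liked"
[5,7] PP\NP  <  k=6
[0,7] S  >  k=5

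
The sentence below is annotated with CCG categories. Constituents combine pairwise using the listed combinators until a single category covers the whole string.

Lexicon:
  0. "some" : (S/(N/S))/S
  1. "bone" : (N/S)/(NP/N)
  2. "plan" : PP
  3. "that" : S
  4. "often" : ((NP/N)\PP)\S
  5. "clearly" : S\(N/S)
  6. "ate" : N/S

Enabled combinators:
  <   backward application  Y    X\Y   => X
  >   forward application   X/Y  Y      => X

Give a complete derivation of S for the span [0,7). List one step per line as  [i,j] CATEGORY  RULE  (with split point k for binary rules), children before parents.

[0,1] (S/(N/S))/S  lex  "some"
[1,2] (N/S)/(NP/N)  lex  "bone"
[2,3] PP  lex  "plan"
[3,4] S  lex  "that"
[4,5] ((NP/N)\PP)\S  lex  "often"
[3,5] (NP/N)\PP  <  k=4
[2,5] NP/N  <  k=3
[1,5] N/S  >  k=2
[5,6] S\(N/S)  lex  "clearly"
[1,6] S  <  k=5
[0,6] S/(N/S)  >  k=1
[6,7] N/S  lex  "ate"
[0,7] S  >  k=6

[0,7] S   >
  [0,6] S/(N/S)   >
    [0,1] "some" : (S/(N/S))/S
    [1,6] S   <
      [1,5] N/S   >
        [1,2] "bone" : (N/S)/(NP/N)
        [2,5] NP/N   <
          [2,3] "plan" : PP
          [3,5] (NP/N)\PP   <
            [3,4] "that" : S
            [4,5] "often" : ((NP/N)\PP)\S
      [5,6] "clearly" : S\(N/S)
  [6,7] "ate" : N/S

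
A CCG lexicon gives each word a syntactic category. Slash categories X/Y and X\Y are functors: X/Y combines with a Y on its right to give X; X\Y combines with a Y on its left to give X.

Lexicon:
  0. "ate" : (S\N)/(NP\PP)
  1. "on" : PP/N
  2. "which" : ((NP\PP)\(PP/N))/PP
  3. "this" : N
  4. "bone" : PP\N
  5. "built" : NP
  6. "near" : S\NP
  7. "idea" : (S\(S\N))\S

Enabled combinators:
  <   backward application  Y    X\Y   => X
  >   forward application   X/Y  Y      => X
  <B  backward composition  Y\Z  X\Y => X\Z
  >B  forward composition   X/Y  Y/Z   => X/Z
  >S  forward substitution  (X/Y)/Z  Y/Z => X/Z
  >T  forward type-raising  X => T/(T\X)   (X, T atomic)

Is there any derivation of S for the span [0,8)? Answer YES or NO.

[0,8] S   <
  [0,5] S\N   >
    [0,1] "ate" : (S\N)/(NP\PP)
    [1,5] NP\PP   <
      [1,2] "on" : PP/N
      [2,5] (NP\PP)\(PP/N)   >
        [2,3] "which" : ((NP\PP)\(PP/N))/PP
        [3,5] PP   <
          [3,4] "this" : N
          [4,5] "bone" : PP\N
  [5,8] S\(S\N)   <
    [5,7] S   <
      [5,6] "built" : NP
      [6,7] "near" : S\NP
    [7,8] "idea" : (S\(S\N))\S

YES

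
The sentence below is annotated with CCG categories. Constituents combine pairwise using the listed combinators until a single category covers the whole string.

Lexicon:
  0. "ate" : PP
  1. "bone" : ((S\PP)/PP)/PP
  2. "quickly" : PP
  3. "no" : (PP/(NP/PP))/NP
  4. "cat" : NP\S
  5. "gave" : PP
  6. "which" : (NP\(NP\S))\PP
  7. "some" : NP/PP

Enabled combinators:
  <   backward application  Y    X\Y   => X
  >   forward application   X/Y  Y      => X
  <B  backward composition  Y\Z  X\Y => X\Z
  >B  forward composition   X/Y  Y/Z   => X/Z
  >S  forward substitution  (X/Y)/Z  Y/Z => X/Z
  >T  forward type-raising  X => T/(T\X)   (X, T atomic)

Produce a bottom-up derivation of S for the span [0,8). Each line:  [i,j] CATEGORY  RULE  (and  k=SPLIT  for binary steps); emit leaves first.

[0,1] PP  lex  "ate"
[1,2] ((S\PP)/PP)/PP  lex  "bone"
[2,3] PP  lex  "quickly"
[1,3] (S\PP)/PP  >  k=2
[3,4] (PP/(NP/PP))/NP  lex  "no"
[4,5] NP\S  lex  "cat"
[5,6] PP  lex  "gave"
[6,7] (NP\(NP\S))\PP  lex  "which"
[5,7] NP\(NP\S)  <  k=6
[4,7] NP  <  k=5
[3,7] PP/(NP/PP)  >  k=4
[7,8] NP/PP  lex  "some"
[3,8] PP  >  k=7
[1,8] S\PP  >  k=3
[0,8] S  <  k=1

[0,8] S   <
  [0,1] "ate" : PP
  [1,8] S\PP   >
    [1,3] (S\PP)/PP   >
      [1,2] "bone" : ((S\PP)/PP)/PP
      [2,3] "quickly" : PP
    [3,8] PP   >
      [3,7] PP/(NP/PP)   >
        [3,4] "no" : (PP/(NP/PP))/NP
        [4,7] NP   <
          [4,5] "cat" : NP\S
          [5,7] NP\(NP\S)   <
            [5,6] "gave" : PP
            [6,7] "which" : (NP\(NP\S))\PP
      [7,8] "some" : NP/PP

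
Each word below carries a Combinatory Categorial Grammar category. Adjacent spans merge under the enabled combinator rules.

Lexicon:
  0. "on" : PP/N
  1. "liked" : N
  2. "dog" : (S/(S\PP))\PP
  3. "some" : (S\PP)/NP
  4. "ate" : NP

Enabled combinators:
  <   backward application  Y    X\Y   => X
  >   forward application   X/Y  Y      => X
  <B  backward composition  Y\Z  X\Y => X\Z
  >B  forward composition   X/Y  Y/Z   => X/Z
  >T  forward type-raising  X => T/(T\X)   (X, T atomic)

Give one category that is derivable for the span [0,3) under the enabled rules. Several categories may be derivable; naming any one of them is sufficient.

[0,5] S   >
  [0,3] S/(S\PP)   <
    [0,2] PP   >
      [0,1] "on" : PP/N
      [1,2] "liked" : N
    [2,3] "dog" : (S/(S\PP))\PP
  [3,5] S\PP   >
    [3,4] "some" : (S\PP)/NP
    [4,5] "ate" : NP

S/(S\PP)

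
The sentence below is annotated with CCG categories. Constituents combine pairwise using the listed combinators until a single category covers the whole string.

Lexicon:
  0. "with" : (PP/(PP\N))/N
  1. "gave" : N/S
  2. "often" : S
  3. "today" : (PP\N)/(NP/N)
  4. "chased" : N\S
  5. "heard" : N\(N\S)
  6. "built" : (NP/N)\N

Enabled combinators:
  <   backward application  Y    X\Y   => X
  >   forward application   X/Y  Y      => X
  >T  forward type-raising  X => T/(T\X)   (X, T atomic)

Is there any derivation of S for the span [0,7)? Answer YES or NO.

NO

(PP/(PP\N))/N N/S S (PP\N)/(NP/N) N\S N\(N\S) (NP/N)\N
CKY chart[0,7] = {N/(N\PP), NP/(NP\PP), PP, PP/(PP\PP), S/(S\PP)}; S ∉ chart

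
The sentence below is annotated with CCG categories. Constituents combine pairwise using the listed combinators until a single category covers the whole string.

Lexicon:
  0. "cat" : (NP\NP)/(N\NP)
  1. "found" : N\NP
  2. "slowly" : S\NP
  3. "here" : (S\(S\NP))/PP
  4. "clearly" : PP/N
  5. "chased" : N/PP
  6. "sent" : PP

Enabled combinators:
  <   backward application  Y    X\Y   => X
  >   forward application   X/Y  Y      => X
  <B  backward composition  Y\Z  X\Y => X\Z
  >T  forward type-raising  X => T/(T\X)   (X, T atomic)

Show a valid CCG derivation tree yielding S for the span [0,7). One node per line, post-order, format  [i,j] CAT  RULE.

[0,1] (NP\NP)/(N\NP)  lex  "cat"
[1,2] N\NP  lex  "found"
[0,2] NP\NP  >  k=1
[2,3] S\NP  lex  "slowly"
[0,3] S\NP  <B  k=2
[3,4] (S\(S\NP))/PP  lex  "here"
[4,5] PP/N  lex  "clearly"
[5,6] N/PP  lex  "chased"
[6,7] PP  lex  "sent"
[5,7] N  >  k=6
[4,7] PP  >  k=5
[3,7] S\(S\NP)  >  k=4
[0,7] S  <  k=3

[0,7] S   <
  [0,3] S\NP   <B
    [0,2] NP\NP   >
      [0,1] "cat" : (NP\NP)/(N\NP)
      [1,2] "found" : N\NP
    [2,3] "slowly" : S\NP
  [3,7] S\(S\NP)   >
    [3,4] "here" : (S\(S\NP))/PP
    [4,7] PP   >
      [4,5] "clearly" : PP/N
      [5,7] N   >
        [5,6] "chased" : N/PP
        [6,7] "sent" : PP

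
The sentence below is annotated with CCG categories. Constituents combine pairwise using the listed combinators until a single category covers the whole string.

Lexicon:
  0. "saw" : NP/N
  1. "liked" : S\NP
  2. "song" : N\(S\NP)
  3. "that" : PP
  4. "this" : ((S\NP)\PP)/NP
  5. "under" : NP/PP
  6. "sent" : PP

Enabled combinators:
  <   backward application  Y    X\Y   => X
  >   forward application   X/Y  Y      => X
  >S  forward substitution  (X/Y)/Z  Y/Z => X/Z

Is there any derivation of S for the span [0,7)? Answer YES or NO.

YES

[0,7] S   <
  [0,3] NP   >
    [0,1] "saw" : NP/N
    [1,3] N   <
      [1,2] "liked" : S\NP
      [2,3] "song" : N\(S\NP)
  [3,7] S\NP   <
    [3,4] "that" : PP
    [4,7] (S\NP)\PP   >
      [4,5] "this" : ((S\NP)\PP)/NP
      [5,7] NP   >
        [5,6] "under" : NP/PP
        [6,7] "sent" : PP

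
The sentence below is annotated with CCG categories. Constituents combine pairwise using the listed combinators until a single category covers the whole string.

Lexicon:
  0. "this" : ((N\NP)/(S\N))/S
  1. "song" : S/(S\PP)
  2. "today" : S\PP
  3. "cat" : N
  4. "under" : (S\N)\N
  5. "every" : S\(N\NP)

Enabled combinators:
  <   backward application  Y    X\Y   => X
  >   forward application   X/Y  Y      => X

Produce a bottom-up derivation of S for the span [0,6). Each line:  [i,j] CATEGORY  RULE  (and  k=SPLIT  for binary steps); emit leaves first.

[0,6] S   <
  [0,5] N\NP   >
    [0,3] (N\NP)/(S\N)   >
      [0,1] "this" : ((N\NP)/(S\N))/S
      [1,3] S   >
        [1,2] "song" : S/(S\PP)
        [2,3] "today" : S\PP
    [3,5] S\N   <
      [3,4] "cat" : N
      [4,5] "under" : (S\N)\N
  [5,6] "every" : S\(N\NP)

[0,1] ((N\NP)/(S\N))/S  lex  "this"
[1,2] S/(S\PP)  lex  "song"
[2,3] S\PP  lex  "today"
[1,3] S  >  k=2
[0,3] (N\NP)/(S\N)  >  k=1
[3,4] N  lex  "cat"
[4,5] (S\N)\N  lex  "under"
[3,5] S\N  <  k=4
[0,5] N\NP  >  k=3
[5,6] S\(N\NP)  lex  "every"
[0,6] S  <  k=5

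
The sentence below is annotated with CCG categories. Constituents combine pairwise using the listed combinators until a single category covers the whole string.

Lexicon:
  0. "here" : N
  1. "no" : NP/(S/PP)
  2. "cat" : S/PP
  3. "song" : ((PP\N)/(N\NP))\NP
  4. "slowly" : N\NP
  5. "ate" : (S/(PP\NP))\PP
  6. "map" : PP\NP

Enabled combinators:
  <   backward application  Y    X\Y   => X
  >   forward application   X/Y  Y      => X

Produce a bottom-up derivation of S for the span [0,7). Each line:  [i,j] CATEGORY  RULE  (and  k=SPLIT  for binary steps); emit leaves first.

[0,7] S   >
  [0,6] S/(PP\NP)   <
    [0,5] PP   <
      [0,1] "here" : N
      [1,5] PP\N   >
        [1,4] (PP\N)/(N\NP)   <
          [1,3] NP   >
            [1,2] "no" : NP/(S/PP)
            [2,3] "cat" : S/PP
          [3,4] "song" : ((PP\N)/(N\NP))\NP
        [4,5] "slowly" : N\NP
    [5,6] "ate" : (S/(PP\NP))\PP
  [6,7] "map" : PP\NP

[0,1] N  lex  "here"
[1,2] NP/(S/PP)  lex  "no"
[2,3] S/PP  lex  "cat"
[1,3] NP  >  k=2
[3,4] ((PP\N)/(N\NP))\NP  lex  "song"
[1,4] (PP\N)/(N\NP)  <  k=3
[4,5] N\NP  lex  "slowly"
[1,5] PP\N  >  k=4
[0,5] PP  <  k=1
[5,6] (S/(PP\NP))\PP  lex  "ate"
[0,6] S/(PP\NP)  <  k=5
[6,7] PP\NP  lex  "map"
[0,7] S  >  k=6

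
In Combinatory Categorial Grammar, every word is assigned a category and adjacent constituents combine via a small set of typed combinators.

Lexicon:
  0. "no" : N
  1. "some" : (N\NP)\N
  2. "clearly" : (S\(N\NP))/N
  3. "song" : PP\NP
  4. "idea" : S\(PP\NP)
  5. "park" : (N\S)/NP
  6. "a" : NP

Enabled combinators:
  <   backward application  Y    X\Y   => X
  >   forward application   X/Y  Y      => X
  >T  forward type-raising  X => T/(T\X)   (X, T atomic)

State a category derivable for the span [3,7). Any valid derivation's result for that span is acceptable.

[0,7] S   <
  [0,2] N\NP   <
    [0,1] "no" : N
    [1,2] "some" : (N\NP)\N
  [2,7] S\(N\NP)   >
    [2,3] "clearly" : (S\(N\NP))/N
    [3,7] N   <
      [3,5] S   <
        [3,4] "song" : PP\NP
        [4,5] "idea" : S\(PP\NP)
      [5,7] N\S   >
        [5,6] "park" : (N\S)/NP
        [6,7] "a" : NP

N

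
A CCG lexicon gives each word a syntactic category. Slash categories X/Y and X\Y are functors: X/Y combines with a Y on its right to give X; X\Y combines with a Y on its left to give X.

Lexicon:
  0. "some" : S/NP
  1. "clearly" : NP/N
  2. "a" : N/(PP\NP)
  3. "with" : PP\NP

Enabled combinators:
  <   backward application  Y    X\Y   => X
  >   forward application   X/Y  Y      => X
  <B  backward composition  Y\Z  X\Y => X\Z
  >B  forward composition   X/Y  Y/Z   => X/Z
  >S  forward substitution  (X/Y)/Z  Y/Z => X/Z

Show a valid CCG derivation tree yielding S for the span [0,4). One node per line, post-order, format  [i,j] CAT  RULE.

[0,4] S   >
  [0,1] "some" : S/NP
  [1,4] NP   >
    [1,2] "clearly" : NP/N
    [2,4] N   >
      [2,3] "a" : N/(PP\NP)
      [3,4] "with" : PP\NP

[0,1] S/NP  lex  "some"
[1,2] NP/N  lex  "clearly"
[2,3] N/(PP\NP)  lex  "a"
[3,4] PP\NP  lex  "with"
[2,4] N  >  k=3
[1,4] NP  >  k=2
[0,4] S  >  k=1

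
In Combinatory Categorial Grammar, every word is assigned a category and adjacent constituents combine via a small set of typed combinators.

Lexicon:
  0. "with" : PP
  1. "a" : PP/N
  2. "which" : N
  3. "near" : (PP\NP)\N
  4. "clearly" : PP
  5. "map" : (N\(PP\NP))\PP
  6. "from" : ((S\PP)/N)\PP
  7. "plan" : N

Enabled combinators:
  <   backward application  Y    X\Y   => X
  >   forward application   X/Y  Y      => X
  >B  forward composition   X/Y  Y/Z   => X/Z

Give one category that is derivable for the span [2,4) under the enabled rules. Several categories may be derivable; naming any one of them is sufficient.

[0,8] S   <
  [0,1] "with" : PP
  [1,8] S\PP   >
    [1,7] (S\PP)/N   <
      [1,6] PP   >
        [1,2] "a" : PP/N
        [2,6] N   <
          [2,4] PP\NP   <
            [2,3] "which" : N
            [3,4] "near" : (PP\NP)\N
          [4,6] N\(PP\NP)   <
            [4,5] "clearly" : PP
            [5,6] "map" : (N\(PP\NP))\PP
      [6,7] "from" : ((S\PP)/N)\PP
    [7,8] "plan" : N

PP\NP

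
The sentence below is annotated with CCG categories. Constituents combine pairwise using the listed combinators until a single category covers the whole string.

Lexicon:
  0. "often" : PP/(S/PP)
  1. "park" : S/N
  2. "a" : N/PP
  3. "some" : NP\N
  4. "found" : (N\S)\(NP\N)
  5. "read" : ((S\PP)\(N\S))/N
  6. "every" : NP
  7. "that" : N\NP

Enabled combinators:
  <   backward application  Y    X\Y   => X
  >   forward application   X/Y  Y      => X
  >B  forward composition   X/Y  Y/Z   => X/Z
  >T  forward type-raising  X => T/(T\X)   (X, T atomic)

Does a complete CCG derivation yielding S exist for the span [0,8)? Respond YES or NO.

YES

[0,8] S   <
  [0,3] PP   >
    [0,1] "often" : PP/(S/PP)
    [1,3] S/PP   >B
      [1,2] "park" : S/N
      [2,3] "a" : N/PP
  [3,8] S\PP   <
    [3,5] N\S   <
      [3,4] "some" : NP\N
      [4,5] "found" : (N\S)\(NP\N)
    [5,8] (S\PP)\(N\S)   >
      [5,6] "read" : ((S\PP)\(N\S))/N
      [6,8] N   <
        [6,7] "every" : NP
        [7,8] "that" : N\NP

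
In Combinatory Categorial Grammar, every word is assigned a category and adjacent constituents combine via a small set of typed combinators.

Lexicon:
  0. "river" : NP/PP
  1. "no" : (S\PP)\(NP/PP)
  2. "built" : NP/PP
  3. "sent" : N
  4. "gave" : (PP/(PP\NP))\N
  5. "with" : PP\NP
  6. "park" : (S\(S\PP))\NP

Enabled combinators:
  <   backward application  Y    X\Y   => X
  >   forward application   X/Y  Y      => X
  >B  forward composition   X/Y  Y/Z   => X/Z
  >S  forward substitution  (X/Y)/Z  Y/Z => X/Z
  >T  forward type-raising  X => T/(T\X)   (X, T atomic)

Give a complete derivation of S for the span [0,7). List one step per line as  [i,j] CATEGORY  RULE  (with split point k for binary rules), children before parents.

[0,7] S   <
  [0,2] S\PP   <
    [0,1] "river" : NP/PP
    [1,2] "no" : (S\PP)\(NP/PP)
  [2,7] S\(S\PP)   <
    [2,6] NP   >
      [2,3] "built" : NP/PP
      [3,6] PP   >
        [3,5] PP/(PP\NP)   <
          [3,4] "sent" : N
          [4,5] "gave" : (PP/(PP\NP))\N
        [5,6] "with" : PP\NP
    [6,7] "park" : (S\(S\PP))\NP

[0,1] NP/PP  lex  "river"
[1,2] (S\PP)\(NP/PP)  lex  "no"
[0,2] S\PP  <  k=1
[2,3] NP/PP  lex  "built"
[3,4] N  lex  "sent"
[4,5] (PP/(PP\NP))\N  lex  "gave"
[3,5] PP/(PP\NP)  <  k=4
[5,6] PP\NP  lex  "with"
[3,6] PP  >  k=5
[2,6] NP  >  k=3
[6,7] (S\(S\PP))\NP  lex  "park"
[2,7] S\(S\PP)  <  k=6
[0,7] S  <  k=2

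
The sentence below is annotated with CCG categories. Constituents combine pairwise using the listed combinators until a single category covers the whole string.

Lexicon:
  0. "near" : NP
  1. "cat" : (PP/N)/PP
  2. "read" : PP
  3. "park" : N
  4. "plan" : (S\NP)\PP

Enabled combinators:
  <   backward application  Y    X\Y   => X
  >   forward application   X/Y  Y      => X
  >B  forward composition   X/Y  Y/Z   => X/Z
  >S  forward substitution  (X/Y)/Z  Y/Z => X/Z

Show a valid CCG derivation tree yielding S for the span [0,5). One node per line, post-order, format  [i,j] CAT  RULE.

[0,5] S   <
  [0,1] "near" : NP
  [1,5] S\NP   <
    [1,4] PP   >
      [1,3] PP/N   >
        [1,2] "cat" : (PP/N)/PP
        [2,3] "read" : PP
      [3,4] "park" : N
    [4,5] "plan" : (S\NP)\PP

[0,1] NP  lex  "near"
[1,2] (PP/N)/PP  lex  "cat"
[2,3] PP  lex  "read"
[1,3] PP/N  >  k=2
[3,4] N  lex  "park"
[1,4] PP  >  k=3
[4,5] (S\NP)\PP  lex  "plan"
[1,5] S\NP  <  k=4
[0,5] S  <  k=1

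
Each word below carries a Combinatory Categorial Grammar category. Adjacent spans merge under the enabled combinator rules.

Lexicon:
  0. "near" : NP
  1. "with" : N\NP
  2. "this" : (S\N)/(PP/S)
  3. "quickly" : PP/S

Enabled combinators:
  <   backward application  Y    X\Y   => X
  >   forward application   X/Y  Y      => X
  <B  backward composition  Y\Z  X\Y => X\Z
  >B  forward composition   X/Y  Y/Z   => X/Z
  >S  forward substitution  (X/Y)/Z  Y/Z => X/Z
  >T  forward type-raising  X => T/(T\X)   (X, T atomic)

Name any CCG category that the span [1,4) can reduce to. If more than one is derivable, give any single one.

S\NP

[0,4] S   <
  [0,1] "near" : NP
  [1,4] S\NP   <B
    [1,2] "with" : N\NP
    [2,4] S\N   >
      [2,3] "this" : (S\N)/(PP/S)
      [3,4] "quickly" : PP/S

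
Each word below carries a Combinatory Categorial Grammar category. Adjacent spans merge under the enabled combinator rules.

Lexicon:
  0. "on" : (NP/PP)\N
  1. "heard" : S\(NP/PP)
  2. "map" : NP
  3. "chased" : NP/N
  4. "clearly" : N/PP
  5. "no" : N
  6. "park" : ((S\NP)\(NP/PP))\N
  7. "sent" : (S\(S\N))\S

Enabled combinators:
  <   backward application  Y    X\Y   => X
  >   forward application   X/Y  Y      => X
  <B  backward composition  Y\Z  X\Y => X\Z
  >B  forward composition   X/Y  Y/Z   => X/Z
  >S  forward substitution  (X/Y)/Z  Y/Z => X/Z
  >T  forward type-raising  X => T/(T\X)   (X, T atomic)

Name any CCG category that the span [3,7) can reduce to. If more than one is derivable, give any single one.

S\NP

[0,8] S   <
  [0,2] S\N   <B
    [0,1] "on" : (NP/PP)\N
    [1,2] "heard" : S\(NP/PP)
  [2,8] S\(S\N)   <
    [2,7] S   <
      [2,3] "map" : NP
      [3,7] S\NP   <
        [3,5] NP/PP   >B
          [3,4] "chased" : NP/N
          [4,5] "clearly" : N/PP
        [5,7] (S\NP)\(NP/PP)   <
          [5,6] "no" : N
          [6,7] "park" : ((S\NP)\(NP/PP))\N
    [7,8] "sent" : (S\(S\N))\S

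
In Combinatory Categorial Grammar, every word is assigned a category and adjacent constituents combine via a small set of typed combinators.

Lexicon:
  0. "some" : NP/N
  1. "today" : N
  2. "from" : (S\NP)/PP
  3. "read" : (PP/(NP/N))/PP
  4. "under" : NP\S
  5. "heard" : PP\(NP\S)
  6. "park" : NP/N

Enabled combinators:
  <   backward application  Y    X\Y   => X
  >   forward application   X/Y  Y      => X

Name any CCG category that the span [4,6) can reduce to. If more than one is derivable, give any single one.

[0,7] S   <
  [0,2] NP   >
    [0,1] "some" : NP/N
    [1,2] "today" : N
  [2,7] S\NP   >
    [2,3] "from" : (S\NP)/PP
    [3,7] PP   >
      [3,6] PP/(NP/N)   >
        [3,4] "read" : (PP/(NP/N))/PP
        [4,6] PP   <
          [4,5] "under" : NP\S
          [5,6] "heard" : PP\(NP\S)
      [6,7] "park" : NP/N

PP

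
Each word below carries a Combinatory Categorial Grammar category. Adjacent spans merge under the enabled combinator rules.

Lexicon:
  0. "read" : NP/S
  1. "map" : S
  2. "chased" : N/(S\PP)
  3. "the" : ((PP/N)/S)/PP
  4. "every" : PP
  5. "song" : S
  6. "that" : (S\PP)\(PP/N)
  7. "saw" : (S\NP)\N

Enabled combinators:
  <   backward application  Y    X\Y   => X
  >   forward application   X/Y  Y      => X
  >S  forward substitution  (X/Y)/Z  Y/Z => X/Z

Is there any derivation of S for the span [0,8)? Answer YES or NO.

YES

[0,8] S   <
  [0,2] NP   >
    [0,1] "read" : NP/S
    [1,2] "map" : S
  [2,8] S\NP   <
    [2,7] N   >
      [2,3] "chased" : N/(S\PP)
      [3,7] S\PP   <
        [3,6] PP/N   >
          [3,5] (PP/N)/S   >
            [3,4] "the" : ((PP/N)/S)/PP
            [4,5] "every" : PP
          [5,6] "song" : S
        [6,7] "that" : (S\PP)\(PP/N)
    [7,8] "saw" : (S\NP)\N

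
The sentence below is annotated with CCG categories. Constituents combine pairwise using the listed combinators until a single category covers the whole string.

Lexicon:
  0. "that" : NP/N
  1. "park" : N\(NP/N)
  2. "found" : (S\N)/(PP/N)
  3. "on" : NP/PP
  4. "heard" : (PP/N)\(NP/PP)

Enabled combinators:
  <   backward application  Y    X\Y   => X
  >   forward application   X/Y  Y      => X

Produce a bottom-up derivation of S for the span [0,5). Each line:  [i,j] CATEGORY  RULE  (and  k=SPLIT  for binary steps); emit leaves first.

[0,5] S   <
  [0,2] N   <
    [0,1] "that" : NP/N
    [1,2] "park" : N\(NP/N)
  [2,5] S\N   >
    [2,3] "found" : (S\N)/(PP/N)
    [3,5] PP/N   <
      [3,4] "on" : NP/PP
      [4,5] "heard" : (PP/N)\(NP/PP)

[0,1] NP/N  lex  "that"
[1,2] N\(NP/N)  lex  "park"
[0,2] N  <  k=1
[2,3] (S\N)/(PP/N)  lex  "found"
[3,4] NP/PP  lex  "on"
[4,5] (PP/N)\(NP/PP)  lex  "heard"
[3,5] PP/N  <  k=4
[2,5] S\N  >  k=3
[0,5] S  <  k=2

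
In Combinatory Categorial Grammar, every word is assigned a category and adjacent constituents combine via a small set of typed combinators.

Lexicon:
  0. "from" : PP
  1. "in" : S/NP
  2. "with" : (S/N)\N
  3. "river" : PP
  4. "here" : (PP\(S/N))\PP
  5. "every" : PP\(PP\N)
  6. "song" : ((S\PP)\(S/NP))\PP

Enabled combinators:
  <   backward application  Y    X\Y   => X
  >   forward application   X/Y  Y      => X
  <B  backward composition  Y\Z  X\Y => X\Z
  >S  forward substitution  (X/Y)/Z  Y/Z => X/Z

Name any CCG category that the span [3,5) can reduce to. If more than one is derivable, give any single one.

[0,7] S   <
  [0,1] "from" : PP
  [1,7] S\PP   <
    [1,2] "in" : S/NP
    [2,7] (S\PP)\(S/NP)   <
      [2,6] PP   <
        [2,5] PP\N   <B
          [2,3] "with" : (S/N)\N
          [3,5] PP\(S/N)   <
            [3,4] "river" : PP
            [4,5] "here" : (PP\(S/N))\PP
        [5,6] "every" : PP\(PP\N)
      [6,7] "song" : ((S\PP)\(S/NP))\PP

PP\(S/N)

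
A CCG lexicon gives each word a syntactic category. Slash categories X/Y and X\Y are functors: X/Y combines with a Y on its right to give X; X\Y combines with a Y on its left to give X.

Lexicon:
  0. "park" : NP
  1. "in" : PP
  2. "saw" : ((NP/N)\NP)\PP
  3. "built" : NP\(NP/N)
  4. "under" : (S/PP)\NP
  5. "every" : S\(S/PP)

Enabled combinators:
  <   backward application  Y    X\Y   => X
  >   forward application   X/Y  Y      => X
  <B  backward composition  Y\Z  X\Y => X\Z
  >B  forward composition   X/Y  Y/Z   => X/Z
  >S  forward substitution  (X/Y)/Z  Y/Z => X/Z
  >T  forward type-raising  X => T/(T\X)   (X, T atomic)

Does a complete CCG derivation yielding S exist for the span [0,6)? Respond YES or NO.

[0,6] S   <
  [0,1] "park" : NP
  [1,6] S\NP   <B
    [1,4] NP\NP   <B
      [1,3] (NP/N)\NP   <
        [1,2] "in" : PP
        [2,3] "saw" : ((NP/N)\NP)\PP
      [3,4] "built" : NP\(NP/N)
    [4,6] S\NP   <B
      [4,5] "under" : (S/PP)\NP
      [5,6] "every" : S\(S/PP)

YES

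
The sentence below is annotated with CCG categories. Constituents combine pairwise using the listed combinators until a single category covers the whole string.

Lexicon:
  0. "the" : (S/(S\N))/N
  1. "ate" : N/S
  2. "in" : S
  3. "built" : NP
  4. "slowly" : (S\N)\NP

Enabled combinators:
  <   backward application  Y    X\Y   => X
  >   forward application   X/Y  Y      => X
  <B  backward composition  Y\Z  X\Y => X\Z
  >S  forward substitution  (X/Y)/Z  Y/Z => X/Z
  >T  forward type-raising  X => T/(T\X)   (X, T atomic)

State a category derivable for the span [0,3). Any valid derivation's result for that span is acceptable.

S/(S\N)

[0,5] S   >
  [0,3] S/(S\N)   >
    [0,1] "the" : (S/(S\N))/N
    [1,3] N   >
      [1,2] "ate" : N/S
      [2,3] "in" : S
  [3,5] S\N   <
    [3,4] "built" : NP
    [4,5] "slowly" : (S\N)\NP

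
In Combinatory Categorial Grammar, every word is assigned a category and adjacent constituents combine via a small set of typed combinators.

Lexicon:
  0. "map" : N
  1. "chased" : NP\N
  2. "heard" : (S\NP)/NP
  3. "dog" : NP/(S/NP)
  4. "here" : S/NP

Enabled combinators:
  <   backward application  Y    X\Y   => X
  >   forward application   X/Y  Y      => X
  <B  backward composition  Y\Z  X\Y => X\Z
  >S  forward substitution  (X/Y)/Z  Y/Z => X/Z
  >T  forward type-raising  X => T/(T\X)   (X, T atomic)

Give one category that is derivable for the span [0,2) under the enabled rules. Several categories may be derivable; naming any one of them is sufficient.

[0,5] S   <
  [0,2] NP   <
    [0,1] "map" : N
    [1,2] "chased" : NP\N
  [2,5] S\NP   >
    [2,3] "heard" : (S\NP)/NP
    [3,5] NP   >
      [3,4] "dog" : NP/(S/NP)
      [4,5] "here" : S/NP

NP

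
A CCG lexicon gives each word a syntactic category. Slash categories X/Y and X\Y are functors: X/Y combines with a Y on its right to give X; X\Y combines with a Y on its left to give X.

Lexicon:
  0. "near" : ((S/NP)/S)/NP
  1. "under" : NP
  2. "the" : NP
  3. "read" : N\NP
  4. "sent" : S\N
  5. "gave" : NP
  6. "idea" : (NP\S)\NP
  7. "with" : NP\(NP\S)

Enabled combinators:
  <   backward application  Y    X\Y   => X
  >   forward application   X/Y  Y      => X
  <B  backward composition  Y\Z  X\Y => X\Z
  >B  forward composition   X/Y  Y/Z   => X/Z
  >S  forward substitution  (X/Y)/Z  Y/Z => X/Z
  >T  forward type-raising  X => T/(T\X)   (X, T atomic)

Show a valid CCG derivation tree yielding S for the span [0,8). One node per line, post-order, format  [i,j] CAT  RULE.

[0,8] S   >
  [0,5] S/NP   >
    [0,2] (S/NP)/S   >
      [0,1] "near" : ((S/NP)/S)/NP
      [1,2] "under" : NP
    [2,5] S   <
      [2,4] N   <
        [2,3] "the" : NP
        [3,4] "read" : N\NP
      [4,5] "sent" : S\N
  [5,8] NP   <
    [5,7] NP\S   <
      [5,6] "gave" : NP
      [6,7] "idea" : (NP\S)\NP
    [7,8] "with" : NP\(NP\S)

[0,1] ((S/NP)/S)/NP  lex  "near"
[1,2] NP  lex  "under"
[0,2] (S/NP)/S  >  k=1
[2,3] NP  lex  "the"
[3,4] N\NP  lex  "read"
[2,4] N  <  k=3
[4,5] S\N  lex  "sent"
[2,5] S  <  k=4
[0,5] S/NP  >  k=2
[5,6] NP  lex  "gave"
[6,7] (NP\S)\NP  lex  "idea"
[5,7] NP\S  <  k=6
[7,8] NP\(NP\S)  lex  "with"
[5,8] NP  <  k=7
[0,8] S  >  k=5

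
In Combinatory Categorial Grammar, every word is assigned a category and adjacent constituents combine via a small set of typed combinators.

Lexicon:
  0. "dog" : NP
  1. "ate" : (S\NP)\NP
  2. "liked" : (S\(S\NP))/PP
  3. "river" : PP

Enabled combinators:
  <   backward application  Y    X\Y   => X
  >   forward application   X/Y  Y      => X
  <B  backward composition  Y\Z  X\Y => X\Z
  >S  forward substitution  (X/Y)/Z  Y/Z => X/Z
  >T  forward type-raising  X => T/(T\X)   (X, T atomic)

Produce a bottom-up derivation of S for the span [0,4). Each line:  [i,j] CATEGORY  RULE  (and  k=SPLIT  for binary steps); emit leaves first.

[0,4] S   <
  [0,2] S\NP   <
    [0,1] "dog" : NP
    [1,2] "ate" : (S\NP)\NP
  [2,4] S\(S\NP)   >
    [2,3] "liked" : (S\(S\NP))/PP
    [3,4] "river" : PP

[0,1] NP  lex  "dog"
[1,2] (S\NP)\NP  lex  "ate"
[0,2] S\NP  <  k=1
[2,3] (S\(S\NP))/PP  lex  "liked"
[3,4] PP  lex  "river"
[2,4] S\(S\NP)  >  k=3
[0,4] S  <  k=2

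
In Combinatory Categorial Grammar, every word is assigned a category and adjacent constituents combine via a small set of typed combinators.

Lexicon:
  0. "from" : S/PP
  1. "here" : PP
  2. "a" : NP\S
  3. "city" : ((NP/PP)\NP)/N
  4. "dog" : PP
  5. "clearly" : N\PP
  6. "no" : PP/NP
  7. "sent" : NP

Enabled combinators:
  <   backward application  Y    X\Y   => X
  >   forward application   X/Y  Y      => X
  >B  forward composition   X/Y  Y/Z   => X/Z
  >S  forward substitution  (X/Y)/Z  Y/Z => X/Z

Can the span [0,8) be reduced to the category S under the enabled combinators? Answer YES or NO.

NO

S/PP PP NP\S ((NP/PP)\NP)/N PP N\PP PP/NP NP
CKY chart[0,8] = {NP}; S ∉ chart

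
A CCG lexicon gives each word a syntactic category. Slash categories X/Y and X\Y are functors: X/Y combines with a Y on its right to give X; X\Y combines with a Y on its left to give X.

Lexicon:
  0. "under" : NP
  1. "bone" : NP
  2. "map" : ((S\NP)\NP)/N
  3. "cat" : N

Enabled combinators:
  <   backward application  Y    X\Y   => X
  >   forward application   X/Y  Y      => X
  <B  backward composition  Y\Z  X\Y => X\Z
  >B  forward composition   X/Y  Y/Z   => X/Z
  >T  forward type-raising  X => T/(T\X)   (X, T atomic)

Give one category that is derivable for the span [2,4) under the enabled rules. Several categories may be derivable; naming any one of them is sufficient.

[0,4] S   <
  [0,1] "under" : NP
  [1,4] S\NP   <
    [1,2] "bone" : NP
    [2,4] (S\NP)\NP   >
      [2,3] "map" : ((S\NP)\NP)/N
      [3,4] "cat" : N

(S\NP)\NP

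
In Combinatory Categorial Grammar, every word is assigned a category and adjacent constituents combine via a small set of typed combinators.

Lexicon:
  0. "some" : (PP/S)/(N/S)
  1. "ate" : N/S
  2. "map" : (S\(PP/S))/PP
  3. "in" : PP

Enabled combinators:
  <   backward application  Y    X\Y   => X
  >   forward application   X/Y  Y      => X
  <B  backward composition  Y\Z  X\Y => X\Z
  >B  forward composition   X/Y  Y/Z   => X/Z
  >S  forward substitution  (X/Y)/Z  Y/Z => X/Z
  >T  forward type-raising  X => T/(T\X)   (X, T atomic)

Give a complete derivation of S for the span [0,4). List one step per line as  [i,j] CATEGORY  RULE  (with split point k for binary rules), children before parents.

[0,4] S   <
  [0,2] PP/S   >
    [0,1] "some" : (PP/S)/(N/S)
    [1,2] "ate" : N/S
  [2,4] S\(PP/S)   >
    [2,3] "map" : (S\(PP/S))/PP
    [3,4] "in" : PP

[0,1] (PP/S)/(N/S)  lex  "some"
[1,2] N/S  lex  "ate"
[0,2] PP/S  >  k=1
[2,3] (S\(PP/S))/PP  lex  "map"
[3,4] PP  lex  "in"
[2,4] S\(PP/S)  >  k=3
[0,4] S  <  k=2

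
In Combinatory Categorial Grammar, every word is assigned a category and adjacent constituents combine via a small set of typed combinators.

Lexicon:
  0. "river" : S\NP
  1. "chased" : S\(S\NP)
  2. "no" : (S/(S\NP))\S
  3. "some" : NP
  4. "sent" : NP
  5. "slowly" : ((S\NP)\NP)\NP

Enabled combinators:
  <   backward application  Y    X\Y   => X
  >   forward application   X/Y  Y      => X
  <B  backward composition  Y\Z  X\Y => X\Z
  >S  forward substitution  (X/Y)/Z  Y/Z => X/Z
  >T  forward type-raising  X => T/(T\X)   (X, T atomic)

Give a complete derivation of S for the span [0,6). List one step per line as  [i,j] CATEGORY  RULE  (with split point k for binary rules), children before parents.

[0,6] S   >
  [0,3] S/(S\NP)   <
    [0,2] S   <
      [0,1] "river" : S\NP
      [1,2] "chased" : S\(S\NP)
    [2,3] "no" : (S/(S\NP))\S
  [3,6] S\NP   <
    [3,4] "some" : NP
    [4,6] (S\NP)\NP   <
      [4,5] "sent" : NP
      [5,6] "slowly" : ((S\NP)\NP)\NP

[0,1] S\NP  lex  "river"
[1,2] S\(S\NP)  lex  "chased"
[0,2] S  <  k=1
[2,3] (S/(S\NP))\S  lex  "no"
[0,3] S/(S\NP)  <  k=2
[3,4] NP  lex  "some"
[4,5] NP  lex  "sent"
[5,6] ((S\NP)\NP)\NP  lex  "slowly"
[4,6] (S\NP)\NP  <  k=5
[3,6] S\NP  <  k=4
[0,6] S  >  k=3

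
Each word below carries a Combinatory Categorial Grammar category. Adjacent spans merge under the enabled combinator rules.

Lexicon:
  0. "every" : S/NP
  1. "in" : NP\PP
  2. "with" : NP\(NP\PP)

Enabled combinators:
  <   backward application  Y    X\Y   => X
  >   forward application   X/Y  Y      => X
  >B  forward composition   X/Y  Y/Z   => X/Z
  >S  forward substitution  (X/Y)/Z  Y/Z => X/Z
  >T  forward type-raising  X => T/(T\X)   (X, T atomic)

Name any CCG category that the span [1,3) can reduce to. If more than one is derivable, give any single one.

NP

[0,3] S   >
  [0,1] "every" : S/NP
  [1,3] NP   <
    [1,2] "in" : NP\PP
    [2,3] "with" : NP\(NP\PP)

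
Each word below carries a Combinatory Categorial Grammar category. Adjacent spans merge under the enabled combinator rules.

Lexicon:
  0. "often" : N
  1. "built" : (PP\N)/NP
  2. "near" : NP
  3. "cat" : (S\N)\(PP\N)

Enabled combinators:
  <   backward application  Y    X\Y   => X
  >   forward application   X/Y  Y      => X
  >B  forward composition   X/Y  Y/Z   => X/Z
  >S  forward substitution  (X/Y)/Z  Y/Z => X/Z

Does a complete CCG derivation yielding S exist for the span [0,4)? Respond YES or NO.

YES

[0,4] S   <
  [0,1] "often" : N
  [1,4] S\N   <
    [1,3] PP\N   >
      [1,2] "built" : (PP\N)/NP
      [2,3] "near" : NP
    [3,4] "cat" : (S\N)\(PP\N)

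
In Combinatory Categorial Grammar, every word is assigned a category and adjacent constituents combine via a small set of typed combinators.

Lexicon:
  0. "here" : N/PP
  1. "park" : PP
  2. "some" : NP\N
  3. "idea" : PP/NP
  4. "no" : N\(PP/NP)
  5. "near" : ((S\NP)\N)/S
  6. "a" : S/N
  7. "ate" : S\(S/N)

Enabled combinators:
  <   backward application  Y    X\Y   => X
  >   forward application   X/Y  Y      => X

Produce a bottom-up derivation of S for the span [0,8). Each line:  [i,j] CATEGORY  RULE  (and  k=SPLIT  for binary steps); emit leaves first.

[0,8] S   <
  [0,3] NP   <
    [0,2] N   >
      [0,1] "here" : N/PP
      [1,2] "park" : PP
    [2,3] "some" : NP\N
  [3,8] S\NP   <
    [3,5] N   <
      [3,4] "idea" : PP/NP
      [4,5] "no" : N\(PP/NP)
    [5,8] (S\NP)\N   >
      [5,6] "near" : ((S\NP)\N)/S
      [6,8] S   <
        [6,7] "a" : S/N
        [7,8] "ate" : S\(S/N)

[0,1] N/PP  lex  "here"
[1,2] PP  lex  "park"
[0,2] N  >  k=1
[2,3] NP\N  lex  "some"
[0,3] NP  <  k=2
[3,4] PP/NP  lex  "idea"
[4,5] N\(PP/NP)  lex  "no"
[3,5] N  <  k=4
[5,6] ((S\NP)\N)/S  lex  "near"
[6,7] S/N  lex  "a"
[7,8] S\(S/N)  lex  "ate"
[6,8] S  <  k=7
[5,8] (S\NP)\N  >  k=6
[3,8] S\NP  <  k=5
[0,8] S  <  k=3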